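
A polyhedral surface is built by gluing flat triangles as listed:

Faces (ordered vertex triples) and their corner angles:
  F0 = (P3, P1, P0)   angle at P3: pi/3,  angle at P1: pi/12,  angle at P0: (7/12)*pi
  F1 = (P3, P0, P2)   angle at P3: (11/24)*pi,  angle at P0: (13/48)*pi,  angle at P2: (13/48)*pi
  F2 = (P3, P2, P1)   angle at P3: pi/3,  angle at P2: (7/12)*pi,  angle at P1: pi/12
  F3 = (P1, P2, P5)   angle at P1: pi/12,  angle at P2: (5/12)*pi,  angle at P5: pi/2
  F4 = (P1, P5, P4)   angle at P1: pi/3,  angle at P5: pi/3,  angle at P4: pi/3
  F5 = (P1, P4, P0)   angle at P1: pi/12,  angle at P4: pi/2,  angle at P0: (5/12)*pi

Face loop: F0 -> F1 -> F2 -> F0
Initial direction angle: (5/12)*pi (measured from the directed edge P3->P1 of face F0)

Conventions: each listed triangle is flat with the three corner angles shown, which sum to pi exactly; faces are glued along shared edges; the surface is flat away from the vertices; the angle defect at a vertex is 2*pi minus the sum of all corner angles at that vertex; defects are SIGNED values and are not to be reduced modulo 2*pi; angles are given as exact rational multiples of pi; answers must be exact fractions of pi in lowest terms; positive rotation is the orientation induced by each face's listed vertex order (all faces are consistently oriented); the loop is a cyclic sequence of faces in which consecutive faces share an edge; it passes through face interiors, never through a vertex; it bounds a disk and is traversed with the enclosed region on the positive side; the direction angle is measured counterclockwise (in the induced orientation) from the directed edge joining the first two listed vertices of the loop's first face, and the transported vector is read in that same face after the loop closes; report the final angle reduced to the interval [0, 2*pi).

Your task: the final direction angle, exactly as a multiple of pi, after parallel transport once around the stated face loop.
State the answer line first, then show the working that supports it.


Answer: final direction angle = (31/24)*pi

enclosed vertex P3: corner angles sum to (9/8)*pi, defect = 2*pi - (9/8)*pi = (7/8)*pi
the rotation equals the total enclosed defect, so the final angle is initial + defects (mod 2*pi)
final angle = (5/12)*pi + (7/8)*pi = (31/24)*pi (mod 2*pi)


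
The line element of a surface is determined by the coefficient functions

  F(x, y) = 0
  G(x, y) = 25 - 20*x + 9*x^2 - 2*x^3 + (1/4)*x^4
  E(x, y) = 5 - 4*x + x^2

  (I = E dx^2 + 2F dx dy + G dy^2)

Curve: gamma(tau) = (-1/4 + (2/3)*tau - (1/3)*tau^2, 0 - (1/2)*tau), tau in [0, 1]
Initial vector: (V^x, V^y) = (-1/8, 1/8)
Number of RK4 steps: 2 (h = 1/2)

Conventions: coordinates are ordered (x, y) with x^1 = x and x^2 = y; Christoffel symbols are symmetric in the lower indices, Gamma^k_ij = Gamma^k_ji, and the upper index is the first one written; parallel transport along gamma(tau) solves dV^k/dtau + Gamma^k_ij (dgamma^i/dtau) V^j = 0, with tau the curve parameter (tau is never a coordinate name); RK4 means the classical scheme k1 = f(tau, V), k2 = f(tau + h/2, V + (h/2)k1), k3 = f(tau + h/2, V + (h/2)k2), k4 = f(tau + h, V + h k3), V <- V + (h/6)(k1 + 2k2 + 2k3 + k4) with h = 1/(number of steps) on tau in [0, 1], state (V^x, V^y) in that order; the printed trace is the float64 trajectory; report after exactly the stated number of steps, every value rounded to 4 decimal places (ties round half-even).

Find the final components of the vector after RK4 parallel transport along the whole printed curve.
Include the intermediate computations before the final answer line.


gamma'(tau) = (2/3 - (2/3)*tau, -1/2); f(tau, V)^k = -Gamma^k_ij(gamma(tau)) gamma'^i(tau) V^j; h = 1/2; intermediate values shown to 6 dp
curve data and Christoffel symbols at the stage parameters:
  tau = 0.000000: gamma = (-0.250000, 0.000000), gamma' = (0.666667, -0.500000); Gamma_xxx = -0.371134, Gamma_xxy = 0.000000, Gamma_xyy = 2.052835, Gamma_yxx = 0.000000, Gamma_yxy = -0.406780, Gamma_yyy = 0.000000
  tau = 0.250000: gamma = (-0.104167, -0.125000), gamma' = (0.500000, -0.500000); Gamma_xxx = -0.387685, Gamma_xxy = 0.000000, Gamma_xyy = 2.021296, Gamma_yxx = 0.000000, Gamma_yxy = -0.403580, Gamma_yyy = 0.000000
  tau = 0.500000: gamma = (0.000000, -0.250000), gamma' = (0.333333, -0.500000); Gamma_xxx = -0.400000, Gamma_xxy = 0.000000, Gamma_xyy = 2.000000, Gamma_yxx = 0.000000, Gamma_yxy = -0.400000, Gamma_yyy = 0.000000
  tau = 0.750000: gamma = (0.062500, -0.375000), gamma' = (0.166667, -0.500000); Gamma_xxx = -0.407560, Gamma_xxy = 0.000000, Gamma_xyy = 1.987649, Gamma_yxx = 0.000000, Gamma_yxy = -0.397277, Gamma_yyy = 0.000000
  tau = 1.000000: gamma = (0.083333, -0.500000), gamma' = (0.000000, -0.500000); Gamma_xxx = -0.410104, Gamma_xxy = 0.000000, Gamma_xyy = 1.983593, Gamma_yxx = 0.000000, Gamma_yxy = -0.396267, Gamma_yyy = 0.000000
step 0: V^x = -0.1250, V^y = 0.1250
step 1: k1 = (0.097374, 0.059322), k2 = (0.121808, 0.048528), k3 = (0.120265, 0.046751), k4 = (0.139726, 0.032757); V <- V + (h/6)(k1 + 2k2 + 2k3 + k4): V^x = -0.0649, V^y = 0.1486
step 2: k1 = (0.139900, 0.032786), k2 = (0.153749, 0.016322), k3 = (0.149894, 0.015362), k4 = (0.154952, -0.001991); V <- V + (h/6)(k1 + 2k2 + 2k3 + k4): V^x = 0.0103, V^y = 0.1564

Answer: V^x = 0.0103, V^y = 0.1564


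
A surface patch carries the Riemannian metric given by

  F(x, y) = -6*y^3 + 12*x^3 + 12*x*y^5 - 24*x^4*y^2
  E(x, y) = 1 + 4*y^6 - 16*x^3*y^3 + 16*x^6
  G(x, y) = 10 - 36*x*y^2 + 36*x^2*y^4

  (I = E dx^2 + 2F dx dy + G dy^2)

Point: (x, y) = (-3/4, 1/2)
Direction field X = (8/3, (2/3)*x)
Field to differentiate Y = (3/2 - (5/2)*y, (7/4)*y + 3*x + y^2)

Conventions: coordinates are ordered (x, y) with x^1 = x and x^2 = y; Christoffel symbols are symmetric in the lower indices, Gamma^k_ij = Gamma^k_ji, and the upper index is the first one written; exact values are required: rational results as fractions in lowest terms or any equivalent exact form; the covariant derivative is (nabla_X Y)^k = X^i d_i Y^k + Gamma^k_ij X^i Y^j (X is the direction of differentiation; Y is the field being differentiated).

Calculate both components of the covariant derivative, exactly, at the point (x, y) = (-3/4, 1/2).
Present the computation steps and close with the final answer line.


E = 1217/256, F = -1023/128, G = 1153/64 at the point
E_x = -837/32, E_y = 93/16, F_x = 123/4, F_y = -477/32, G_x = -99/8, G_y = 297/8
EG - F^2 = 5573/256;  g^inv = (256/5573) * [[1153/64, 1023/128], [1023/128, 1217/256]]
first-kind symbols [ij,l] = (1/2)(d_i g_jl + d_j g_il - d_l g_ij): [xx,x] = E_x/2 = -837/64, [xx,y] = F_x - E_y/2 = 891/32, [xy,x] = E_y/2 = 93/32, [xy,y] = G_x/2 = -99/16, [yy,x] = F_y - G_x/2 = -279/32, [yy,y] = G_y/2 = 297/16
Gamma^x_ij = (G*[ij,x] - F*[ij,y])/(EG - F^2), Gamma^y_ij = (E*[ij,y] - F*[ij,x])/(EG - F^2)
Gamma_xxx = -3348/5573, Gamma_xxy = 744/5573, Gamma_xyy = -2232/5573, Gamma_yxx = 7128/5573, Gamma_yxy = -1584/5573, Gamma_yyy = 4752/5573
X = (8/3, -1/2), Y = (1/4, -9/8) at the point

Answer: (nabla_X Y)^x = 4615/22292, (nabla_X Y)^y = 394369/44584


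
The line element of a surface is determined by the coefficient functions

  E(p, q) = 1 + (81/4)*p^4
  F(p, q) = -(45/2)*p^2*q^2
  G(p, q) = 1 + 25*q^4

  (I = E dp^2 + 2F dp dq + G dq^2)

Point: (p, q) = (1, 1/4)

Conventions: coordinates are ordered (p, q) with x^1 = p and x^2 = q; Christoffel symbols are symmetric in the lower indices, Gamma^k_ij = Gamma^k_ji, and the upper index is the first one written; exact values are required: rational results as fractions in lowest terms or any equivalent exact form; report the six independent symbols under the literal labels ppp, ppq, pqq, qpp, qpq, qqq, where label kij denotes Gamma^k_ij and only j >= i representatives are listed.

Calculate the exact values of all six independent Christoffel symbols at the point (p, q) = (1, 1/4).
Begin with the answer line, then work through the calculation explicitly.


Answer: Gamma_ppp = 10368/5465, Gamma_ppq = 0, Gamma_pqq = -576/1093, Gamma_qpp = -144/1093, Gamma_qpq = 0, Gamma_qqq = 40/1093

E = 85/4, F = -45/32, G = 281/256 at the point
E_p = 81, E_q = 0, F_p = -45/16, F_q = -45/4, G_p = 0, G_q = 25/16
EG - F^2 = 5465/256;  g^inv = (256/5465) * [[281/256, 45/32], [45/32, 85/4]]
first-kind symbols [ij,l] = (1/2)(d_i g_jl + d_j g_il - d_l g_ij): [pp,p] = E_p/2 = 81/2, [pp,q] = F_p - E_q/2 = -45/16, [pq,p] = E_q/2 = 0, [pq,q] = G_p/2 = 0, [qq,p] = F_q - G_p/2 = -45/4, [qq,q] = G_q/2 = 25/32
Gamma^p_ij = (G*[ij,p] - F*[ij,q])/(EG - F^2), Gamma^q_ij = (E*[ij,q] - F*[ij,p])/(EG - F^2)


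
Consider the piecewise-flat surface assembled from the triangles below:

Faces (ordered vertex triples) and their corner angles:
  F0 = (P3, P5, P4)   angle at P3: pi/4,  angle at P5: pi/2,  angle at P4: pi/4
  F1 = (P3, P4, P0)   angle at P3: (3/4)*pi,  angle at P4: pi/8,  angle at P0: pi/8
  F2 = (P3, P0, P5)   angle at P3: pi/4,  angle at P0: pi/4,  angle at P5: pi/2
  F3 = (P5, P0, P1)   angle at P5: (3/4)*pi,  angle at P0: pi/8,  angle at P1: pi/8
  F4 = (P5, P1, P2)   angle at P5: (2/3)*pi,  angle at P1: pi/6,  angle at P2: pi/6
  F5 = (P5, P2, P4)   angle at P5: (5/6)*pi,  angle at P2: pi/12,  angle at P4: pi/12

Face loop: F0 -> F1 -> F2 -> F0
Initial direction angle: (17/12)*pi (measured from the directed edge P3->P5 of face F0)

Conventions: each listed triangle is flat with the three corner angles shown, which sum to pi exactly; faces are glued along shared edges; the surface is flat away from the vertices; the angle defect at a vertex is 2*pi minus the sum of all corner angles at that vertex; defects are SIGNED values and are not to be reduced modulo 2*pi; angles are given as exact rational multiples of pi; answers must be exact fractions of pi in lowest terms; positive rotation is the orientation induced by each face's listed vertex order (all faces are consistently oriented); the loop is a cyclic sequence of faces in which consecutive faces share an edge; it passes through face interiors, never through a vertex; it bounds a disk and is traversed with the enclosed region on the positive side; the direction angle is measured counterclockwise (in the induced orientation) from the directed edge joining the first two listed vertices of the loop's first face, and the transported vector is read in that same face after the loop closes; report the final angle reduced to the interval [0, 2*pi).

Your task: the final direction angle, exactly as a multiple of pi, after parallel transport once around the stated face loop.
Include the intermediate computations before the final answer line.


enclosed vertex P3: corner angles sum to (5/4)*pi, defect = 2*pi - (5/4)*pi = (3/4)*pi
holonomy = initial angle + sum of enclosed defects (mod 2*pi), positive in the induced orientation
final angle = (17/12)*pi + (3/4)*pi = pi/6 (mod 2*pi)

Answer: final direction angle = pi/6


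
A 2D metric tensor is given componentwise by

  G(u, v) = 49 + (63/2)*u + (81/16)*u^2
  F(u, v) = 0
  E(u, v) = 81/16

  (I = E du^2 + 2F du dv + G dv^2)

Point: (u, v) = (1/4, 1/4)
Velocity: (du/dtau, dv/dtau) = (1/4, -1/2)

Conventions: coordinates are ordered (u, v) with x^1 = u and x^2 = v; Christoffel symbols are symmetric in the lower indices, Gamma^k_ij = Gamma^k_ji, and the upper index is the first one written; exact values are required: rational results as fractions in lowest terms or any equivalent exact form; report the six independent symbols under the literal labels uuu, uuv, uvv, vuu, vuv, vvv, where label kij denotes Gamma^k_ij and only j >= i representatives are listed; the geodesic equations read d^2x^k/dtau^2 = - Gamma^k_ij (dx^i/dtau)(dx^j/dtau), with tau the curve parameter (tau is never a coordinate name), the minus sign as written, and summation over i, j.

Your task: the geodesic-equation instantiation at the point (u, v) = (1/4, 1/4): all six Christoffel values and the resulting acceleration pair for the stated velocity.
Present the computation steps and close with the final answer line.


E = 81/16, F = 0, G = 14641/256 at the point
E_u = 0, E_v = 0, F_u = 0, F_v = 0, G_u = 1089/32, G_v = 0
EG - F^2 = 1185921/4096;  g^inv = (4096/1185921) * [[14641/256, 0], [0, 81/16]]
first-kind symbols [ij,l] = (1/2)(d_i g_jl + d_j g_il - d_l g_ij): [uu,u] = E_u/2 = 0, [uu,v] = F_u - E_v/2 = 0, [uv,u] = E_v/2 = 0, [uv,v] = G_u/2 = 1089/64, [vv,u] = F_v - G_u/2 = -1089/64, [vv,v] = G_v/2 = 0
Gamma^u_ij = (G*[ij,u] - F*[ij,v])/(EG - F^2), Gamma^v_ij = (E*[ij,v] - F*[ij,u])/(EG - F^2)
Gamma_uuu = 0, Gamma_uuv = 0, Gamma_uvv = -121/36, Gamma_vuu = 0, Gamma_vuv = 36/121, Gamma_vvv = 0
d^2u/dtau^2 = -(Gamma_uuu*(1/4)^2 + 2*Gamma_uuv*(1/4)*(-1/2) + Gamma_uvv*(-1/2)^2) = 121/144
d^2v/dtau^2 = -(Gamma_vuu*(1/4)^2 + 2*Gamma_vuv*(1/4)*(-1/2) + Gamma_vvv*(-1/2)^2) = 9/121

Answer: Gamma_uuu = 0, Gamma_uuv = 0, Gamma_uvv = -121/36, Gamma_vuu = 0, Gamma_vuv = 36/121, Gamma_vvv = 0; accelerations (d^2u/dtau^2, d^2v/dtau^2) = (121/144, 9/121)


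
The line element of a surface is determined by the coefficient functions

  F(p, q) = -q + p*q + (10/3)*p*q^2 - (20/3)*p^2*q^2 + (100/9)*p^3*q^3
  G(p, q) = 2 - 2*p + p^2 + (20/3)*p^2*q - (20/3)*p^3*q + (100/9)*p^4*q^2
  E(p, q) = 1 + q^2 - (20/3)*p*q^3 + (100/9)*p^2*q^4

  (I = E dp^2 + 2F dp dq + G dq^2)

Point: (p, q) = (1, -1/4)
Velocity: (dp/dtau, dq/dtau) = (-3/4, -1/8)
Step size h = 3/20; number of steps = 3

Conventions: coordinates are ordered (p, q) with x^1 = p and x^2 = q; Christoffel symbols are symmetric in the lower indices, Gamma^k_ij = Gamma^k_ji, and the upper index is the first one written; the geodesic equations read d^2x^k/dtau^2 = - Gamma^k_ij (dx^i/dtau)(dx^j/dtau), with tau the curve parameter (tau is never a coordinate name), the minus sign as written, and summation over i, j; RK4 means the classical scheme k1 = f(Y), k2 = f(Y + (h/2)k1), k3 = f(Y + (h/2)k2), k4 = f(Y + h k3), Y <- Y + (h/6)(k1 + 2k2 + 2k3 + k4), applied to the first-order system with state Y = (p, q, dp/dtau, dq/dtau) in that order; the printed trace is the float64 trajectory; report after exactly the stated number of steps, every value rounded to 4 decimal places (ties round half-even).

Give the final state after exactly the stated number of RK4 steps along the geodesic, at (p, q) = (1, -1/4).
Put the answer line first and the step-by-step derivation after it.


Answer: p = 0.6739, q = -0.3197, dp/dtau = -0.6928, dq/dtau = -0.1770

f(Y) = (dp/dtau, dq/dtau, -Gamma^p_ij Y'^i Y'^j, -Gamma^q_ij Y'^i Y'^j) with the Gammas evaluated at the stage position; h = 0.150000; intermediate values shown to 6 dp
step 0: p = 1.0000, q = -0.2500, dp/dtau = -0.7500, dq/dtau = -0.1250
step 1:
  k1: at (p, q) = (1.000000, -0.250000), (dp/dtau, dq/dtau) = (-0.750000, -0.125000); Gamma_ppp = 0.050137, Gamma_ppq = -0.641750, Gamma_pqq = 0.802188, Gamma_qpp = -0.091158, Gamma_qpq = 1.166819, Gamma_qqq = -1.458523; k1 = (-0.750000, -0.125000, 0.079592, -0.144713)
  k2: at (p, q) = (0.943750, -0.259375), (dp/dtau, dq/dtau) = (-0.744031, -0.135853); Gamma_ppp = 0.061007, Gamma_ppq = -0.715999, Gamma_pqq = 0.807673, Gamma_qpp = -0.092454, Gamma_qpq = 1.085073, Gamma_qqq = -1.224001; k2 = (-0.744031, -0.135853, 0.096066, -0.145585)
  k3: at (p, q) = (0.944198, -0.260189), (dp/dtau, dq/dtau) = (-0.742795, -0.135919); Gamma_ppp = 0.061425, Gamma_ppq = -0.718010, Gamma_pqq = 0.808897, Gamma_qpp = -0.093113, Gamma_qpq = 1.088416, Gamma_qqq = -1.226190; k3 = (-0.742795, -0.135919, 0.096146, -0.145746)
  k4: at (p, q) = (0.888581, -0.270388), (dp/dtau, dq/dtau) = (-0.735578, -0.146862); Gamma_ppp = 0.074288, Gamma_ppq = -0.793102, Gamma_pqq = 0.802301, Gamma_qpp = -0.091571, Gamma_qpq = 0.977619, Gamma_qqq = -0.988958; k4 = (-0.735578, -0.146862, 0.113855, -0.140344)
  Y <- Y + (h/6)(k1 + 2k2 + 2k3 + k4): p = 0.8885, q = -0.2704, dp/dtau = -0.7356, dq/dtau = -0.1467
step 2:
  k1: at (p, q) = (0.888519, -0.270385), (dp/dtau, dq/dtau) = (-0.735553, -0.146693); Gamma_ppp = 0.074293, Gamma_ppq = -0.793138, Gamma_pqq = 0.802265, Gamma_qpp = -0.091556, Gamma_qpq = 0.977435, Gamma_qqq = -0.988683; k1 = (-0.735553, -0.146693, 0.113701, -0.140121)
  k2: at (p, q) = (0.833353, -0.281387), (dp/dtau, dq/dtau) = (-0.727026, -0.157202); Gamma_ppp = 0.089023, Gamma_ppq = -0.864602, Gamma_pqq = 0.780825, Gamma_qpp = -0.086077, Gamma_qpq = 0.835989, Gamma_qqq = -0.754984; k2 = (-0.727026, -0.157202, 0.131280, -0.126935)
  k3: at (p, q) = (0.833992, -0.282175), (dp/dtau, dq/dtau) = (-0.725707, -0.156213); Gamma_ppp = 0.089578, Gamma_ppq = -0.867020, Gamma_pqq = 0.782507, Gamma_qpp = -0.086854, Gamma_qpq = 0.840649, Gamma_qqq = -0.758706; k3 = (-0.725707, -0.156213, 0.130308, -0.126344)
  k4: at (p, q) = (0.779663, -0.293817), (dp/dtau, dq/dtau) = (-0.716007, -0.165645); Gamma_ppp = 0.105817, Gamma_ppq = -0.929310, Gamma_pqq = 0.745102, Gamma_qpp = -0.076581, Gamma_qpq = 0.672554, Gamma_qqq = -0.539240; k4 = (-0.716007, -0.165645, 0.145744, -0.105477)
  Y <- Y + (h/6)(k1 + 2k2 + 2k3 + k4): p = 0.7796, q = -0.2939, dp/dtau = -0.7160, dq/dtau = -0.1655
step 3:
  k1: at (p, q) = (0.779594, -0.293864), (dp/dtau, dq/dtau) = (-0.715988, -0.165497); Gamma_ppp = 0.105868, Gamma_ppq = -0.929500, Gamma_pqq = 0.745089, Gamma_qpp = -0.076587, Gamma_qpq = 0.672419, Gamma_qqq = -0.539012; k1 = (-0.715988, -0.165497, 0.145600, -0.105330)
  k2: at (p, q) = (0.725895, -0.306277), (dp/dtau, dq/dtau) = (-0.705068, -0.173397); Gamma_ppp = 0.123149, Gamma_ppq = -0.977584, Gamma_pqq = 0.691751, Gamma_qpp = -0.060931, Gamma_qpq = 0.483687, Gamma_qqq = -0.342263; k2 = (-0.705068, -0.173397, 0.157014, -0.077687)
  k3: at (p, q) = (0.726714, -0.306869), (dp/dtau, dq/dtau) = (-0.704212, -0.171323); Gamma_ppp = 0.123709, Gamma_ppq = -0.980029, Gamma_pqq = 0.693777, Gamma_qpp = -0.061722, Gamma_qpq = 0.488966, Gamma_qqq = -0.346146; k3 = (-0.704212, -0.171323, 0.154765, -0.077217)
  k4: at (p, q) = (0.673962, -0.319563), (dp/dtau, dq/dtau) = (-0.692773, -0.177079); Gamma_ppp = 0.140900, Gamma_ppq = -1.008246, Gamma_pqq = 0.626715, Gamma_qpp = -0.040502, Gamma_qpq = 0.289824, Gamma_qqq = -0.180151; k4 = (-0.692773, -0.177079, 0.160100, -0.046021)
  Y <- Y + (h/6)(k1 + 2k2 + 2k3 + k4): p = 0.6739, q = -0.3197, dp/dtau = -0.6928, dq/dtau = -0.1770


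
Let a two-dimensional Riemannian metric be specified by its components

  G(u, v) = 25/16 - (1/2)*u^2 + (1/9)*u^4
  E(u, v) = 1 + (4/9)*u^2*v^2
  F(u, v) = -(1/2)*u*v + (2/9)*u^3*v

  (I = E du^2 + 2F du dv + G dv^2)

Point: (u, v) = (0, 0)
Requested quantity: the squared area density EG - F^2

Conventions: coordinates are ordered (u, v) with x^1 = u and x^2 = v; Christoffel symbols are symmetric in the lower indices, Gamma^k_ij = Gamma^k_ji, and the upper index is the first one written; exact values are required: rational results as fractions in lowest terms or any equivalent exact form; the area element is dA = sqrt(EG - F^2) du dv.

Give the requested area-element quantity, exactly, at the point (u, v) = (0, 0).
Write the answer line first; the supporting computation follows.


Answer: EG - F^2 = 25/16

E = 1, F = 0, G = 25/16; EG - F^2 = 25/16


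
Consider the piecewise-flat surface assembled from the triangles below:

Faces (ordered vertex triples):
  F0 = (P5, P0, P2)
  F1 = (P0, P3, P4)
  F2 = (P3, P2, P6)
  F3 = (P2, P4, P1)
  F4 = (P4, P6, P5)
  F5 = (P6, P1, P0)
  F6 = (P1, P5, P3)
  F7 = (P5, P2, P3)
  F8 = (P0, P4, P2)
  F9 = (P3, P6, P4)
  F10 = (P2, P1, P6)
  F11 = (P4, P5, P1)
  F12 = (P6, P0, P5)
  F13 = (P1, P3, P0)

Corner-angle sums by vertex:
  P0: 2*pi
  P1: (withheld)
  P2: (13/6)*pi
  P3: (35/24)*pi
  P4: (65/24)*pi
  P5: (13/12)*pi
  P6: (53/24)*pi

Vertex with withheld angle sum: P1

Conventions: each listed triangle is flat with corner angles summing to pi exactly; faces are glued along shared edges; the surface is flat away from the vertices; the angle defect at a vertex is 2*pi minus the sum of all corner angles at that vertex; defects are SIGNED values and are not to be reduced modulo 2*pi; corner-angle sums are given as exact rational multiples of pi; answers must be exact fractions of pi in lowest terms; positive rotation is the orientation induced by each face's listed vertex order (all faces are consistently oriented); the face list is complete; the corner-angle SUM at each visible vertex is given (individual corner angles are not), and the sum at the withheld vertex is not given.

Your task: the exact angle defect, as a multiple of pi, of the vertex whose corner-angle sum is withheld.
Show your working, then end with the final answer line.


V = 7, E = 21, F = 14; chi = V - E + F = 0
Gauss-Bonnet: total defect = 2*pi*chi = 0; visible defects sum to (3/8)*pi

Answer: defect(P1) = (-3/8)*pi


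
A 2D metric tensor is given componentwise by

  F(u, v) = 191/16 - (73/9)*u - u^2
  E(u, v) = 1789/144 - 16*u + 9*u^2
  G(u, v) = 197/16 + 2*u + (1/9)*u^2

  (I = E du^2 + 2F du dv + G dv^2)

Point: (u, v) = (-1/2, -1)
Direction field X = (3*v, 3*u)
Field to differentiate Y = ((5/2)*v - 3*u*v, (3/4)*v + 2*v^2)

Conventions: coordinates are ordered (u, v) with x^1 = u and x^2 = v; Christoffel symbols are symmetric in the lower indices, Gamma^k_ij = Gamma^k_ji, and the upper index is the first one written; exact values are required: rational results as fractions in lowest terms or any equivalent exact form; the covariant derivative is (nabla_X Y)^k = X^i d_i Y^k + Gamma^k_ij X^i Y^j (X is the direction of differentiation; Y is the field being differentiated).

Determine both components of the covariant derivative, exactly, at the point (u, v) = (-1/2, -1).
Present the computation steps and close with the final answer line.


E = 3265/144, F = 2267/144, G = 1633/144 at the point
E_u = -25, E_v = 0, F_u = -64/9, F_v = 0, G_u = 17/9, G_v = 0
EG - F^2 = 297/32;  g^inv = (32/297) * [[1633/144, -2267/144], [-2267/144, 3265/144]]
first-kind symbols [ij,l] = (1/2)(d_i g_jl + d_j g_il - d_l g_ij): [uu,u] = E_u/2 = -25/2, [uu,v] = F_u - E_v/2 = -64/9, [uv,u] = E_v/2 = 0, [uv,v] = G_u/2 = 17/18, [vv,u] = F_v - G_u/2 = -17/18, [vv,v] = G_v/2 = 0
Gamma^u_ij = (G*[ij,u] - F*[ij,v])/(EG - F^2), Gamma^v_ij = (E*[ij,v] - F*[ij,u])/(EG - F^2)
Gamma_uuu = -77249/24057, Gamma_uuv = -38539/24057, Gamma_uvv = -27761/24057, Gamma_vuu = 92155/24057, Gamma_vuv = 55505/24057, Gamma_vvv = 38539/24057
X = (-3, -3/2), Y = (-4, 5/4) at the point

Answer: (nabla_X Y)^u = -35623/648, (nabla_X Y)^v = 8591/162


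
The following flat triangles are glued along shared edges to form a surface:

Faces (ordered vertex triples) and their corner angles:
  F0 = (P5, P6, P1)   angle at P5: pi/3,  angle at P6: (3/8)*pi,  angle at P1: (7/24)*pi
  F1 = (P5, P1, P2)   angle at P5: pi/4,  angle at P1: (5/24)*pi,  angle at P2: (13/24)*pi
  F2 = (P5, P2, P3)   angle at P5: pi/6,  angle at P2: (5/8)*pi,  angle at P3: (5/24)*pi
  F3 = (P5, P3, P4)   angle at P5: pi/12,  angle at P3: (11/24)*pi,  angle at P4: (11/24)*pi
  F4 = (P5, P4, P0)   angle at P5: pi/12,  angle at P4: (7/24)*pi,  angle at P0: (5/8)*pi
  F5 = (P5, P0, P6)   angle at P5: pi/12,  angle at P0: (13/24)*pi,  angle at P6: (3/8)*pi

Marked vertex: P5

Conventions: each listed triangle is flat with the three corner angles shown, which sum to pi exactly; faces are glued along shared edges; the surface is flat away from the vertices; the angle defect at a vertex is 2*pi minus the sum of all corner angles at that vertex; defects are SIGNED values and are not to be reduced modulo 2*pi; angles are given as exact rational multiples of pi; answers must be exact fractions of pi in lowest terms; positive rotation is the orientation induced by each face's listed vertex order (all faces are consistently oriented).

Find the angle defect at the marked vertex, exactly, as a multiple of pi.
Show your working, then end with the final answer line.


Sum of corner angles at P5: pi
defect = 2*pi - pi

Answer: defect(P5) = pi


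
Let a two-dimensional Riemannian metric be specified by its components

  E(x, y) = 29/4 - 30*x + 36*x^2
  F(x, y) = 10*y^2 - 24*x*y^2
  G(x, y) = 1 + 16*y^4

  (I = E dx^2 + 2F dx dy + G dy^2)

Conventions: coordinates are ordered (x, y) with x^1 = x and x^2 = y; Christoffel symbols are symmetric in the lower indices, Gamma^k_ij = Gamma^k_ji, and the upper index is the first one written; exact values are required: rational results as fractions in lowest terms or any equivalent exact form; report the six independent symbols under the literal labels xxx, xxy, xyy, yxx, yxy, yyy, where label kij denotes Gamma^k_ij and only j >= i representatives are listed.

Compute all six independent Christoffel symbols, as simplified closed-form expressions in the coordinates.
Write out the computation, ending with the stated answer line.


E = 29/4 - 30*x + 36*x^2; F = 10*y^2 - 24*x*y^2; G = 1 + 16*y^4
Gamma^k_ij = (1/2) g^{kl} (d_i g_jl + d_j g_il - d_l g_ij), with g^inv = (1/(EG-F^2)) [[G, -F], [-F, E]]
first partials: E_x = -30 + 72*x, E_y = 0, F_x = -24*y^2, F_y = 20*y - 48*x*y, G_x = 0, G_y = 64*y^3
D = EG - F^2 = 29/4 - 30*x + 36*x^2 + 16*y^4
expanded: Gamma^x_xx = (G E_x - 2F F_x + F E_y)/(2D), Gamma^x_xy = (G E_y - F G_x)/(2D), Gamma^x_yy = (2G F_y - G G_x - F G_y)/(2D), Gamma^y_xx = (2E F_x - E E_y - F E_x)/(2D), Gamma^y_xy = (E G_x - F E_y)/(2D), Gamma^y_yy = (E G_y - 2F F_y + F G_x)/(2D); substitute and cancel common factors

Answer: Gamma_xxx = (144*x - 60)/(144*x^2 - 120*x + 64*y^4 + 29), Gamma_xxy = 0, Gamma_xyy = (-192*x*y + 80*y)/(144*x^2 - 120*x + 64*y^4 + 29), Gamma_yxx = -96*y^2/(144*x^2 - 120*x + 64*y^4 + 29), Gamma_yxy = 0, Gamma_yyy = 128*y^3/(144*x^2 - 120*x + 64*y^4 + 29)


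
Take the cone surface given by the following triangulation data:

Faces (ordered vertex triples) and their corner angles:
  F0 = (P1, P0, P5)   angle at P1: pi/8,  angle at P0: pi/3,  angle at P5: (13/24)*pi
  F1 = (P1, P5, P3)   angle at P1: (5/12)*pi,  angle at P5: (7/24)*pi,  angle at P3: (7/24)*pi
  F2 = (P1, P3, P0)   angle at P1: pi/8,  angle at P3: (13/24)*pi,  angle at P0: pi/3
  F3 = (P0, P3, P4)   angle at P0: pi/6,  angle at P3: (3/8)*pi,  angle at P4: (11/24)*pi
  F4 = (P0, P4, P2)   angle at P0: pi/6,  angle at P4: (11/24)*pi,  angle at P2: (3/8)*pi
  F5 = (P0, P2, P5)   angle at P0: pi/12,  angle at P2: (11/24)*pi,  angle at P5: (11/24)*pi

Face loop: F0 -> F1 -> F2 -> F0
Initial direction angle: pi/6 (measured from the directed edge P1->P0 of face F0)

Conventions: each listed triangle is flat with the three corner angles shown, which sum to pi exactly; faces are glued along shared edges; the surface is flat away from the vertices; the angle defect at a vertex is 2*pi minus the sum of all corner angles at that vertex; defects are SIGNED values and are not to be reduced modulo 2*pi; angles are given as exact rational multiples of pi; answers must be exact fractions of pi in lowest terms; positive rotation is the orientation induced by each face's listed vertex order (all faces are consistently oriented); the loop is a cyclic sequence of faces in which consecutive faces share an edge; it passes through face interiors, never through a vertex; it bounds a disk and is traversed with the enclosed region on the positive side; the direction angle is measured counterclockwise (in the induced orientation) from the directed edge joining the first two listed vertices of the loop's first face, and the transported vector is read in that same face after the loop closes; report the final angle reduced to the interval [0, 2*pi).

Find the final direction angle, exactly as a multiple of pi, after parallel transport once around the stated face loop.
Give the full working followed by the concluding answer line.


enclosed vertex P1: corner angles sum to (2/3)*pi, defect = 2*pi - (2/3)*pi = (4/3)*pi
the final direction is the initial angle plus the enclosed defects, taken mod 2*pi in the induced orientation
final angle = pi/6 + (4/3)*pi = (3/2)*pi (mod 2*pi)

Answer: final direction angle = (3/2)*pi


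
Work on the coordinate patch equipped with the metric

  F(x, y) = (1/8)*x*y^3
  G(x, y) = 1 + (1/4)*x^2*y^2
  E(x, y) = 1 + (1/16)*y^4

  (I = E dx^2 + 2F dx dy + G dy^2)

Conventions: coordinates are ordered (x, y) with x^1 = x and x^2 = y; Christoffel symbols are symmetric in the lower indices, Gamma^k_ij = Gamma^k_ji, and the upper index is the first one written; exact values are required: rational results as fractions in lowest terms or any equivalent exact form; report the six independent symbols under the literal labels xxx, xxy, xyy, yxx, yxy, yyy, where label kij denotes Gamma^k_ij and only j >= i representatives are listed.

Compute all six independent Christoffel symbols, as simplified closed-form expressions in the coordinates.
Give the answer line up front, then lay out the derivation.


Answer: Gamma_xxx = 0, Gamma_xxy = 2*y^3/(4*x^2*y^2 + y^4 + 16), Gamma_xyy = 2*x*y^2/(4*x^2*y^2 + y^4 + 16), Gamma_yxx = 0, Gamma_yxy = 4*x*y^2/(4*x^2*y^2 + y^4 + 16), Gamma_yyy = 4*x^2*y/(4*x^2*y^2 + y^4 + 16)

E = 1 + (1/16)*y^4; F = (1/8)*x*y^3; G = 1 + (1/4)*x^2*y^2
Gamma^k_ij = (1/2) g^{kl} (d_i g_jl + d_j g_il - d_l g_ij), with g^inv = (1/(EG-F^2)) [[G, -F], [-F, E]]
first partials: E_x = 0, E_y = (1/4)*y^3, F_x = (1/8)*y^3, F_y = (3/8)*x*y^2, G_x = (1/2)*x*y^2, G_y = (1/2)*x^2*y
D = EG - F^2 = 1 + (1/16)*y^4 + (1/4)*x^2*y^2
expanded: Gamma^x_xx = (G E_x - 2F F_x + F E_y)/(2D), Gamma^x_xy = (G E_y - F G_x)/(2D), Gamma^x_yy = (2G F_y - G G_x - F G_y)/(2D), Gamma^y_xx = (2E F_x - E E_y - F E_x)/(2D), Gamma^y_xy = (E G_x - F E_y)/(2D), Gamma^y_yy = (E G_y - 2F F_y + F G_x)/(2D); substitute and cancel common factors


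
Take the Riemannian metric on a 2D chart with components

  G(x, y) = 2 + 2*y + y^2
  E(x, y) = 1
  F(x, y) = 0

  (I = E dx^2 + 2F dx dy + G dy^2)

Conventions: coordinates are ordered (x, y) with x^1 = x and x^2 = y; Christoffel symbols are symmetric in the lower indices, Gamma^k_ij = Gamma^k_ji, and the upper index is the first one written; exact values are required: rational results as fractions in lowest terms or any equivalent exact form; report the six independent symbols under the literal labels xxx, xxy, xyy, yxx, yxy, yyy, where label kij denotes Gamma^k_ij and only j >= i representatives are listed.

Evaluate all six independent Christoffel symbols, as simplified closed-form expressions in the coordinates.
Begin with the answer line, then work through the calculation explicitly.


Answer: Gamma_xxx = 0, Gamma_xxy = 0, Gamma_xyy = 0, Gamma_yxx = 0, Gamma_yxy = 0, Gamma_yyy = (y + 1)/(y^2 + 2*y + 2)

E = 1; F = 0; G = 2 + 2*y + y^2
Gamma^k_ij = (1/2) g^{kl} (d_i g_jl + d_j g_il - d_l g_ij), with g^inv = (1/(EG-F^2)) [[G, -F], [-F, E]]
first partials: E_x = 0, E_y = 0, F_x = 0, F_y = 0, G_x = 0, G_y = 2 + 2*y
D = EG - F^2 = 2 + 2*y + y^2
expanded: Gamma^x_xx = (G E_x - 2F F_x + F E_y)/(2D), Gamma^x_xy = (G E_y - F G_x)/(2D), Gamma^x_yy = (2G F_y - G G_x - F G_y)/(2D), Gamma^y_xx = (2E F_x - E E_y - F E_x)/(2D), Gamma^y_xy = (E G_x - F E_y)/(2D), Gamma^y_yy = (E G_y - 2F F_y + F G_x)/(2D); substitute and cancel common factors


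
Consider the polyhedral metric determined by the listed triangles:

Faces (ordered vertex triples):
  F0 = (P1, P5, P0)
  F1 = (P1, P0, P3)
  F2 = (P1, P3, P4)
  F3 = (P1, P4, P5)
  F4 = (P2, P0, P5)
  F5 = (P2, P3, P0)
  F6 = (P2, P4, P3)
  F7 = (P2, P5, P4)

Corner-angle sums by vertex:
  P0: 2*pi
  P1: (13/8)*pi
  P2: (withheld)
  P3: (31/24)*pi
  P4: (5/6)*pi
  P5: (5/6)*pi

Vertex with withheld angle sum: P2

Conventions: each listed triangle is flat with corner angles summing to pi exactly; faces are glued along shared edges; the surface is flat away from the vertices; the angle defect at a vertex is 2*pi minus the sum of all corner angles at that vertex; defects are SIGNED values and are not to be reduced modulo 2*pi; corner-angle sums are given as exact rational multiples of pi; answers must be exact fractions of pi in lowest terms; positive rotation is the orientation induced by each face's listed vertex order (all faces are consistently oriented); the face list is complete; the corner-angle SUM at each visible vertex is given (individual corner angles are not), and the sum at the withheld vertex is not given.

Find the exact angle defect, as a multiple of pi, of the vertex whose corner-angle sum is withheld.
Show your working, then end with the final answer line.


V = 6, E = 12, F = 8; chi = V - E + F = 2
Gauss-Bonnet: total defect = 2*pi*chi = 4*pi; visible defects sum to (41/12)*pi

Answer: defect(P2) = (7/12)*pi


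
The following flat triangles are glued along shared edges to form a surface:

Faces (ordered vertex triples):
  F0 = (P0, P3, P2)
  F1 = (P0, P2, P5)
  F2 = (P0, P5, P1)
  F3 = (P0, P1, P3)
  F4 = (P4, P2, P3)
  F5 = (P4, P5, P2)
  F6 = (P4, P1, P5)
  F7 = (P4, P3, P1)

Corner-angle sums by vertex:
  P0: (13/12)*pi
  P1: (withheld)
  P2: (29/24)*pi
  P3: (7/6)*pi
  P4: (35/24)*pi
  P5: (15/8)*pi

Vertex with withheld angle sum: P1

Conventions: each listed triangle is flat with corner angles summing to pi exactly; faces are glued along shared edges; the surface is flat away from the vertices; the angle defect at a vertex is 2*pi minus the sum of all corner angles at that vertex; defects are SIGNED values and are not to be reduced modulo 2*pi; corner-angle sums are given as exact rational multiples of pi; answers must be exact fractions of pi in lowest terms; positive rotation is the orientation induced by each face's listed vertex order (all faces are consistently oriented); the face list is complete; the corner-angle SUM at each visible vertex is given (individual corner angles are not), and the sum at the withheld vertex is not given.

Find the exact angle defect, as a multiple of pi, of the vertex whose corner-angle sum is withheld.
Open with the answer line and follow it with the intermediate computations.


Answer: defect(P1) = (19/24)*pi

V = 6, E = 12, F = 8; chi = V - E + F = 2
Gauss-Bonnet: total defect = 2*pi*chi = 4*pi; visible defects sum to (77/24)*pi


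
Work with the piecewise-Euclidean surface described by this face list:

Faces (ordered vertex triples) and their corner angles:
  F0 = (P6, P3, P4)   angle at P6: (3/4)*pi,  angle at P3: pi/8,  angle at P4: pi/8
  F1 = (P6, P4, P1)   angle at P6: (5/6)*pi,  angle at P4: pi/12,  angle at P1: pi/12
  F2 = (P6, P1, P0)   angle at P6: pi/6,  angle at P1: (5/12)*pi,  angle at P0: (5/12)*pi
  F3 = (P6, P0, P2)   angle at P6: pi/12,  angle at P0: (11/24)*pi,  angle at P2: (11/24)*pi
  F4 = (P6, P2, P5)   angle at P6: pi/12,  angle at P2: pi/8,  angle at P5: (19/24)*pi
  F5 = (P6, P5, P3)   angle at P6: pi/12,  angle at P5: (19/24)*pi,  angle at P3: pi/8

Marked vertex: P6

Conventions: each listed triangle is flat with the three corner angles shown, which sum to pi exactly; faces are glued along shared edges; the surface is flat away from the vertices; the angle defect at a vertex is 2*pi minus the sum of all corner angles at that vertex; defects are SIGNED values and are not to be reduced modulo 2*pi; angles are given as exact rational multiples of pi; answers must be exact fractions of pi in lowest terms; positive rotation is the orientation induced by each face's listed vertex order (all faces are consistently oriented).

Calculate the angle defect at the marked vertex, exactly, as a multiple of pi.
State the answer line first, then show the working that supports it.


Answer: defect(P6) = 0

Sum of corner angles at P6: 2*pi
defect = 2*pi - 2*pi


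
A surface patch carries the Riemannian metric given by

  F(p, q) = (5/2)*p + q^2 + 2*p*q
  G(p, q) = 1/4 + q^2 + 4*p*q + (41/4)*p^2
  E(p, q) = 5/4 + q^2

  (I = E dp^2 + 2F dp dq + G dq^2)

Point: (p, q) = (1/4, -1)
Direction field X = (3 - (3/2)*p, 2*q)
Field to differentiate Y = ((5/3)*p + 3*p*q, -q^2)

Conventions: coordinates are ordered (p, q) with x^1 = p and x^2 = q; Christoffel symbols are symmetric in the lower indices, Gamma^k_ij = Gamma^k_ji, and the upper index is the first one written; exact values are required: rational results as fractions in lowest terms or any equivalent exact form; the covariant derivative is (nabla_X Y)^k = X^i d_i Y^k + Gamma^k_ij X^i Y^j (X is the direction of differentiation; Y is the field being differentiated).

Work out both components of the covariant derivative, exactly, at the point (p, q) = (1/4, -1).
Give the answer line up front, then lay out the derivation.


Answer: (nabla_X Y)^p = -1823/756, (nabla_X Y)^q = -1399/126

E = 9/4, F = 9/8, G = 57/64 at the point
E_p = 0, E_q = -2, F_p = 1/2, F_q = -3/2, G_p = 9/8, G_q = -1
EG - F^2 = 189/256;  g^inv = (256/189) * [[57/64, -9/8], [-9/8, 9/4]]
first-kind symbols [ij,l] = (1/2)(d_i g_jl + d_j g_il - d_l g_ij): [pp,p] = E_p/2 = 0, [pp,q] = F_p - E_q/2 = 3/2, [pq,p] = E_q/2 = -1, [pq,q] = G_p/2 = 9/16, [qq,p] = F_q - G_p/2 = -33/16, [qq,q] = G_q/2 = -1/2
Gamma^p_ij = (G*[ij,p] - F*[ij,q])/(EG - F^2), Gamma^q_ij = (E*[ij,q] - F*[ij,p])/(EG - F^2)
Gamma_ppp = -16/7, Gamma_ppq = -130/63, Gamma_pqq = -145/84, Gamma_qpp = 32/7, Gamma_qpq = 68/21, Gamma_qqq = 34/21
X = (21/8, -2), Y = (-1/3, -1) at the point


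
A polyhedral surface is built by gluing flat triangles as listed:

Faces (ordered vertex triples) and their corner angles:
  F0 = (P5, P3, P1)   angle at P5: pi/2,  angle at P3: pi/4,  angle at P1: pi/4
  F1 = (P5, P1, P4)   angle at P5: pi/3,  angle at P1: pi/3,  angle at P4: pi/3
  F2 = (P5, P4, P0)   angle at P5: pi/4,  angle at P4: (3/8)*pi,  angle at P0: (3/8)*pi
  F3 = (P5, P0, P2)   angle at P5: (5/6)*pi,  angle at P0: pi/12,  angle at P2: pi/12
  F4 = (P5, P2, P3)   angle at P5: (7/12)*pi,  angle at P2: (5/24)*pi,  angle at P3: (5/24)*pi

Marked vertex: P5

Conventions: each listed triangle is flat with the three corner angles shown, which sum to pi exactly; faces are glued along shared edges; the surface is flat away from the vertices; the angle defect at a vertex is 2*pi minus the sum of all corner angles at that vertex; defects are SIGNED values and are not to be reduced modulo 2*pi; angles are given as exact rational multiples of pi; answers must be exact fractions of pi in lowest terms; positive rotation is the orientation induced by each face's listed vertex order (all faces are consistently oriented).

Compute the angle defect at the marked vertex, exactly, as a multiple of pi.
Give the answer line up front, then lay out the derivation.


Answer: defect(P5) = -pi/2

Sum of corner angles at P5: (5/2)*pi
defect = 2*pi - (5/2)*pi


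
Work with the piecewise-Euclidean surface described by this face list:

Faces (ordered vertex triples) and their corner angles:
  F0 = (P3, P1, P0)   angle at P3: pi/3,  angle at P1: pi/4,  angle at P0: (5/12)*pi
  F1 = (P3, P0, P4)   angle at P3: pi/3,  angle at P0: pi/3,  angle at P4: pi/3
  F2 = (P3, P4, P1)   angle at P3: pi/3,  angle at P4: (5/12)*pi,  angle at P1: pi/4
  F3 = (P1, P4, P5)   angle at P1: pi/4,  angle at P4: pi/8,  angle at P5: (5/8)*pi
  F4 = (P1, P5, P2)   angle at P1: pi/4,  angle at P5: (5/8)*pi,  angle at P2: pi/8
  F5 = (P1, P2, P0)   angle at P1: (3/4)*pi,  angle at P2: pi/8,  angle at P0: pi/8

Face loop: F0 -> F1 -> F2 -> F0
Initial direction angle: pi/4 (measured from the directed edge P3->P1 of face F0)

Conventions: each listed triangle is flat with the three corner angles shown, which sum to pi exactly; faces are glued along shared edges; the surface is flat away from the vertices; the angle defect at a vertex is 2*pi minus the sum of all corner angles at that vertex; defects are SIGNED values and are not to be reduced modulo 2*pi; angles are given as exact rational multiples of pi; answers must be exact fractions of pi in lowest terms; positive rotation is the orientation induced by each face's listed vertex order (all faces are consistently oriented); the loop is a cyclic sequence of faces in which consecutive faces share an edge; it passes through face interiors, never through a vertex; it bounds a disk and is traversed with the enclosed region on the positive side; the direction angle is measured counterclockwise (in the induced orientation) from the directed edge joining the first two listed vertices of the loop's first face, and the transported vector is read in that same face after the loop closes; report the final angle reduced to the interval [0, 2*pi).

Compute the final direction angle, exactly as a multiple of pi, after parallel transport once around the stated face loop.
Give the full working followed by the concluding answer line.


enclosed vertex P3: corner angles sum to pi, defect = 2*pi - pi = pi
holonomy = initial angle + sum of enclosed defects (mod 2*pi), positive in the induced orientation
final angle = pi/4 + pi = (5/4)*pi (mod 2*pi)

Answer: final direction angle = (5/4)*pi
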